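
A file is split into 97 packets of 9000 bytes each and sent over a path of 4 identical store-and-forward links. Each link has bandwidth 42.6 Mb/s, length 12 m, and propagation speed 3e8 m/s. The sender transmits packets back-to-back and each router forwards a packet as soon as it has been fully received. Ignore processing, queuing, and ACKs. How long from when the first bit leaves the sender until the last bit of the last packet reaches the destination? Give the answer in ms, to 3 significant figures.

Per-hop transmission t_tx = L/R = 72000/42600000 = 1.69014 ms.
Per-hop propagation t_prop = 12/300000000 = 4e-05 ms.
Pipeline fill: first packet needs 4·t_tx to clear all hops; remaining 96 packets each add one t_tx.
Total = (4+97-1)·t_tx + 4·t_prop = 100·1.69014 + 4·4e-05 = 169 ms.

169 ms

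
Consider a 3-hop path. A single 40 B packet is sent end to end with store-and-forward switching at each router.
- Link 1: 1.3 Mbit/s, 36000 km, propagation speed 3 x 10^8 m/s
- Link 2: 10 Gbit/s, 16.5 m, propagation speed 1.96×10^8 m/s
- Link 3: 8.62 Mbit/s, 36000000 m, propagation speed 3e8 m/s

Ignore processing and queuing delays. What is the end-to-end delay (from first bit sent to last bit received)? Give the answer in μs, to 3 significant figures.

L = 40 × 8 = 320 bits.
Transmission delays (L/R per hop): 246.154, 0.032, 37.123 μs; sum = 283.309 μs.
Propagation delays (d/s per hop): 120000, 0.0841837, 120000 μs; sum = 240000 μs.
End-to-end = 240000 μs.

240000 μs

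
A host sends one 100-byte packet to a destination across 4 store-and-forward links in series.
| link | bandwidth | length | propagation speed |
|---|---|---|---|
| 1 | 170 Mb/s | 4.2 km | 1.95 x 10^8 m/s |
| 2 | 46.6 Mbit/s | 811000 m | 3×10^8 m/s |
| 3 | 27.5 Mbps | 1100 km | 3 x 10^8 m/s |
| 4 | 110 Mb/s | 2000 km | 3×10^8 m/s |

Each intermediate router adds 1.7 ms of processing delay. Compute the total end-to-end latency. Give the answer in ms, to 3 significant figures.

18.2 ms

L = 100 × 8 = 800 bits.
Transmission delays (L/R per hop): 0.00470588, 0.0171674, 0.0290909, 0.00727273 ms; sum = 0.0582369 ms.
Propagation delays (d/s per hop): 0.0215385, 2.70333, 3.66667, 6.66667 ms; sum = 13.0582 ms.
Processing at 3 router(s): 3 × 1.7 ms = 5.1 ms.
End-to-end = 18.2 ms.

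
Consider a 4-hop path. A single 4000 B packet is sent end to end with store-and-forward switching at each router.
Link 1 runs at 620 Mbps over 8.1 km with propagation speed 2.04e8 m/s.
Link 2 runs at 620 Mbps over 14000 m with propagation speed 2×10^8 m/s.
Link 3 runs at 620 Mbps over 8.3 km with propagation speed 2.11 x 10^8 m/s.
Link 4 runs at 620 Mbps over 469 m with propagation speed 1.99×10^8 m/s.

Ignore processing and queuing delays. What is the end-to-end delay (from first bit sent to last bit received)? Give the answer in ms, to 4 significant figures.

0.3579 ms

L = 4000 × 8 = 32000 bits.
Transmission delay per hop = L/R = 32000/620000000 = 0.0516129 ms; 4 hops → 0.206452 ms.
Propagation delays (d/s per hop): 0.0397059, 0.07, 0.0393365, 0.00235678 ms; sum = 0.151399 ms.
End-to-end = 0.3579 ms.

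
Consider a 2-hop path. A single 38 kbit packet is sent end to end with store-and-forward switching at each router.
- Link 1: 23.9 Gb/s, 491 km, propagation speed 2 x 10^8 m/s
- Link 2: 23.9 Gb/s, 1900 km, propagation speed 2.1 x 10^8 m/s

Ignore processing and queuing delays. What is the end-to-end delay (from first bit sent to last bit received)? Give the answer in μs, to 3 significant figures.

11500 μs

L = 38000 bits.
Transmission delay per hop = L/R = 38000/23900000000 = 1.58996 μs; 2 hops → 3.17992 μs.
Propagation delays (d/s per hop): 2455, 9047.62 μs; sum = 11502.6 μs.
End-to-end = 11500 μs.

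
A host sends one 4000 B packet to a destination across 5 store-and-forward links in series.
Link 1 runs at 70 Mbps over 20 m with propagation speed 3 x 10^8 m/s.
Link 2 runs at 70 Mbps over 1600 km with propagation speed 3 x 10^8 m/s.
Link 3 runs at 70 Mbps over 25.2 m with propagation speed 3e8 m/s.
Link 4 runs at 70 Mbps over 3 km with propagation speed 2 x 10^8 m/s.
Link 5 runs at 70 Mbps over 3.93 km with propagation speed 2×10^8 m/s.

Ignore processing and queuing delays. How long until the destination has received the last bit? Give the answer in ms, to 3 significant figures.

7.65 ms

L = 4000 × 8 = 32000 bits.
Transmission delay per hop = L/R = 32000/70000000 = 0.457143 ms; 5 hops → 2.28571 ms.
Propagation delays (d/s per hop): 6.66667e-05, 5.33333, 8.4e-05, 0.015, 0.01965 ms; sum = 5.36813 ms.
End-to-end = 7.65 ms.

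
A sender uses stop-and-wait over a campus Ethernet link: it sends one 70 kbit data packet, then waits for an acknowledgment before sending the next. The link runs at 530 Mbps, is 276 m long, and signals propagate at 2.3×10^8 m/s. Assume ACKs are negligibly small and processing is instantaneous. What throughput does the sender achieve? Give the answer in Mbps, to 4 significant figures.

520.5 Mbps

t_tx = L/R = 70000/530000000 = 0.000132075 s.
t_prop = 276/2.3e+08 = 1.2e-06 s; RTT = 2.4e-06 s.
Cycle = t_tx + RTT = 0.000134475 s.
Throughput = L / cycle = 70000 / 0.000134475 = 520.5 Mbps.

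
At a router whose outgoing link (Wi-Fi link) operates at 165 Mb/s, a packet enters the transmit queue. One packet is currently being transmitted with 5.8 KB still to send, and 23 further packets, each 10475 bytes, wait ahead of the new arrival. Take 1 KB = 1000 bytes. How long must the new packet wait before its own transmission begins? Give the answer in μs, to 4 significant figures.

11960 μs

Each queued packet: L/R = 83800/165000000 = 507.879 μs.
23 queued → 11681.2 μs.
Plus remaining 46400 bits of current packet: 281.212 μs.
Queuing delay = 11960 μs.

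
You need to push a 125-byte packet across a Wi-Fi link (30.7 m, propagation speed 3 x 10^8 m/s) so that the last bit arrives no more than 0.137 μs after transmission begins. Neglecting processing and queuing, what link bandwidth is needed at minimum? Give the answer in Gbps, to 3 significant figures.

L = 1000 bits.
Propagation delay = 30.7 / 300000000 = 0.102333 μs.
Transmission budget = 0.137 − 0.102333 = 0.0346667 μs.
R ≥ L / t_tx = 1000 bits / 3.46667e-08 s = 28.8 Gbps.

28.8 Gbps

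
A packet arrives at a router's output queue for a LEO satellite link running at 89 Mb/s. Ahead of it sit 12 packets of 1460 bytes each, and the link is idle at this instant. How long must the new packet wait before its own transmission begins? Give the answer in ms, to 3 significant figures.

Each queued packet: L/R = 11680/89000000 = 0.131236 ms.
12 queued → 1.57483 ms.
Queuing delay = 1.57 ms.

1.57 ms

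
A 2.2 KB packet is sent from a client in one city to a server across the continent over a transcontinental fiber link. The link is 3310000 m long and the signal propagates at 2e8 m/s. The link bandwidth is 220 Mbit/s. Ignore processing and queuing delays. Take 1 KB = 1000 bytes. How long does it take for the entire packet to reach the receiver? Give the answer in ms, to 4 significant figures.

L = 17600 bits.
Transmission delay = L/R = 17600 / 220000000 = 0.08 ms.
Propagation delay = d/s = 3310000 m / 200000000 m/s = 16.55 ms.
Total = 16.63 ms.

16.63 ms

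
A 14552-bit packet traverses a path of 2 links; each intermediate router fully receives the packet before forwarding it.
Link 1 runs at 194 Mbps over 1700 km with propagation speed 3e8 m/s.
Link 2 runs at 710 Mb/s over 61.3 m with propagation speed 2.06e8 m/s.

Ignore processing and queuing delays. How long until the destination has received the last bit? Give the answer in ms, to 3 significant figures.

5.76 ms

Transmission delays (L/R per hop): 0.0750103, 0.0204958 ms; sum = 0.0955061 ms.
Propagation delays (d/s per hop): 5.66667, 0.000297573 ms; sum = 5.66696 ms.
End-to-end = 5.76 ms.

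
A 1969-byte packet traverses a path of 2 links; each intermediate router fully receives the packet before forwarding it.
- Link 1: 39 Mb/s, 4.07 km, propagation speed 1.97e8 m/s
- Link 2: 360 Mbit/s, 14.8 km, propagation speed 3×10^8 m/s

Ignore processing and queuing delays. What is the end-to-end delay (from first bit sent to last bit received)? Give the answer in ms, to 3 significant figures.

L = 1969 × 8 = 15752 bits.
Transmission delays (L/R per hop): 0.403897, 0.0437556 ms; sum = 0.447653 ms.
Propagation delays (d/s per hop): 0.0206599, 0.0493333 ms; sum = 0.0699932 ms.
End-to-end = 0.518 ms.

0.518 ms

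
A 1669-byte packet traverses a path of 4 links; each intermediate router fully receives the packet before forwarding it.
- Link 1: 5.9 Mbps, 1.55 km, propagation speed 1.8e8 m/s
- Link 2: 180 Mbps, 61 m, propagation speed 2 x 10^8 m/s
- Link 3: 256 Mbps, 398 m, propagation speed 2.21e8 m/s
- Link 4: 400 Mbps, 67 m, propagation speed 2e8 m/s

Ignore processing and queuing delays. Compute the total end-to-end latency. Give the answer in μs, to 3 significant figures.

L = 1669 × 8 = 13352 bits.
Transmission delays (L/R per hop): 2263.05, 74.1778, 52.1563, 33.38 μs; sum = 2422.76 μs.
Propagation delays (d/s per hop): 8.61111, 0.305, 1.8009, 0.335 μs; sum = 11.052 μs.
End-to-end = 2430 μs.

2430 μs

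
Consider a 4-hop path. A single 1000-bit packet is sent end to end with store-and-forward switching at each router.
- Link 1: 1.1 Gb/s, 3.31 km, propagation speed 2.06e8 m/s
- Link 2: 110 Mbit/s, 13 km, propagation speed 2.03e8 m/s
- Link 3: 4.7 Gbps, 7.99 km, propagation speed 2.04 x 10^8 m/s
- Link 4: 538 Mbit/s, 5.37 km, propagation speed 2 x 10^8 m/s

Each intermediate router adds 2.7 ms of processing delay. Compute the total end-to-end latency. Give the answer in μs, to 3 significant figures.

Transmission delays (L/R per hop): 0.909091, 9.09091, 0.212766, 1.85874 μs; sum = 12.0715 μs.
Propagation delays (d/s per hop): 16.068, 64.0394, 39.1667, 26.85 μs; sum = 146.124 μs.
Processing at 3 router(s): 3 × 2.7 ms = 8100 μs.
End-to-end = 8260 μs.

8260 μs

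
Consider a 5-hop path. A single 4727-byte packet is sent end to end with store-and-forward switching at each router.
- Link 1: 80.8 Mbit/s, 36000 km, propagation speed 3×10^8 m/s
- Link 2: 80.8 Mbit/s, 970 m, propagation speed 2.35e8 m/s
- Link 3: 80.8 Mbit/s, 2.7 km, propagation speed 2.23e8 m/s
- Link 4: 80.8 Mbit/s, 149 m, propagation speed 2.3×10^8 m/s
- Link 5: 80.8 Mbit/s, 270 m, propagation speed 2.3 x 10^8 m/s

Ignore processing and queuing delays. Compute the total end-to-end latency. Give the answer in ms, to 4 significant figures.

122.4 ms

L = 4727 × 8 = 37816 bits.
Transmission delay per hop = L/R = 37816/80800000 = 0.46802 ms; 5 hops → 2.3401 ms.
Propagation delays (d/s per hop): 120, 0.00412766, 0.0121076, 0.000647826, 0.00117391 ms; sum = 120.018 ms.
End-to-end = 122.4 ms.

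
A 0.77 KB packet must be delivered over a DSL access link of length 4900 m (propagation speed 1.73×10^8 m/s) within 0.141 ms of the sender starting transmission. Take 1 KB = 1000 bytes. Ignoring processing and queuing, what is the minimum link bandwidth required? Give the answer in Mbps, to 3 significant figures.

L = 6160 bits.
Propagation delay = 4900 / 173000000 = 0.0283237 ms.
Transmission budget = 0.141 − 0.0283237 = 0.112676 ms.
R ≥ L / t_tx = 6160 bits / 0.000112676 s = 54.7 Mbps.

54.7 Mbps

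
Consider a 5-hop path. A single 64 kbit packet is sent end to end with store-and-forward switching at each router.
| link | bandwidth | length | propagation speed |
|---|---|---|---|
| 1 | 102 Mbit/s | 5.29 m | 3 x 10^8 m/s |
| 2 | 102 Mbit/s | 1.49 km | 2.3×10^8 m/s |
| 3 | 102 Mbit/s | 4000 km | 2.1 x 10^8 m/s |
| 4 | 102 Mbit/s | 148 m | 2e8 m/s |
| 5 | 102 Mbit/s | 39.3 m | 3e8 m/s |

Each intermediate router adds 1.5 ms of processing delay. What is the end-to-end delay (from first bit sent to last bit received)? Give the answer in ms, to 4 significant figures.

28.19 ms

L = 64000 bits.
Transmission delay per hop = L/R = 64000/102000000 = 0.627451 ms; 5 hops → 3.13725 ms.
Propagation delays (d/s per hop): 1.76333e-05, 0.00647826, 19.0476, 0.00074, 0.000131 ms; sum = 19.055 ms.
Processing at 4 router(s): 4 × 1.5 ms = 6 ms.
End-to-end = 28.19 ms.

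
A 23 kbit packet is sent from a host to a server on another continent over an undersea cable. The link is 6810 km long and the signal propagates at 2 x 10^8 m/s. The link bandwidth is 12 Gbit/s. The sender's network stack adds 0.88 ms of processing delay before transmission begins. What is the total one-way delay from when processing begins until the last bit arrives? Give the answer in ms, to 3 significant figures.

34.9 ms

L = 23000 bits.
Transmission delay = L/R = 23000 / 12000000000 = 0.00191667 ms.
Propagation delay = d/s = 6810000 m / 200000000 m/s = 34.05 ms.
Plus processing delay 0.88 ms = 0.88 ms.
Total = 34.9 ms.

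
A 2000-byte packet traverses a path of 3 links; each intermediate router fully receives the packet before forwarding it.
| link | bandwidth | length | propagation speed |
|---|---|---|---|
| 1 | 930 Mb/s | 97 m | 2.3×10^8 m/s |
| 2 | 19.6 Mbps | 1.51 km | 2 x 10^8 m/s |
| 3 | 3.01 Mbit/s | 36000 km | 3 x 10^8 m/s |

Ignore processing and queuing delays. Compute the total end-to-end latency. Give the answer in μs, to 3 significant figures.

L = 2000 × 8 = 16000 bits.
Transmission delays (L/R per hop): 17.2043, 816.327, 5315.61 μs; sum = 6149.15 μs.
Propagation delays (d/s per hop): 0.421739, 7.55, 120000 μs; sum = 120008 μs.
End-to-end = 126000 μs.

126000 μs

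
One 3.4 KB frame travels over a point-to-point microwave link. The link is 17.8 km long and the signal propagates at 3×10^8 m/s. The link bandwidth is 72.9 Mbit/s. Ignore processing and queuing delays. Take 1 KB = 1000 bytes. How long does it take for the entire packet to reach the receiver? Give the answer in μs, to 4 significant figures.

L = 27200 bits.
Transmission delay = L/R = 27200 / 72900000 = 373.114 μs.
Propagation delay = d/s = 17800 m / 300000000 m/s = 59.3333 μs.
Total = 432.4 μs.

432.4 μs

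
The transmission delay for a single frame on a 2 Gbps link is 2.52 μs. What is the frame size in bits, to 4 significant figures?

5040 bits

L = R × t_tx = 2000000000 b/s × 2.52e-06 s = 5040 bits.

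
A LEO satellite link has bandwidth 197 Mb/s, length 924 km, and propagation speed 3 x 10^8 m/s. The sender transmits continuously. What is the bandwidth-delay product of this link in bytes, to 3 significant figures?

Propagation delay = 924000 / 300000000 = 0.00308 s.
BDP = R × t_prop = 197000000 × 0.00308 = 606760 bits.
In bytes: 606760/8 = 75800 bytes.

75800 bytes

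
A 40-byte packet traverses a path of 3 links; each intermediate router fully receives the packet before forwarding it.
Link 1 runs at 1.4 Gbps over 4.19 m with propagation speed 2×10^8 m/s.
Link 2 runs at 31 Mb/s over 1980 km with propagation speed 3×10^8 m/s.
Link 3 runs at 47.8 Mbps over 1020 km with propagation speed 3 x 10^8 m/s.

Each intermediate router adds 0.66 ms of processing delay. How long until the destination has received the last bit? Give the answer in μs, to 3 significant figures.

L = 40 × 8 = 320 bits.
Transmission delays (L/R per hop): 0.228571, 10.3226, 6.69456 μs; sum = 17.2457 μs.
Propagation delays (d/s per hop): 0.02095, 6600, 3400 μs; sum = 10000 μs.
Processing at 2 router(s): 2 × 0.66 ms = 1320 μs.
End-to-end = 11300 μs.

11300 μs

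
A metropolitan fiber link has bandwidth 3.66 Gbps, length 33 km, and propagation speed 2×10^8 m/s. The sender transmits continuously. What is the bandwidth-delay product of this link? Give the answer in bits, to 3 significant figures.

Propagation delay = 33000 / 200000000 = 0.000165 s.
BDP = R × t_prop = 3660000000 × 0.000165 = 603900 bits.

604000 bits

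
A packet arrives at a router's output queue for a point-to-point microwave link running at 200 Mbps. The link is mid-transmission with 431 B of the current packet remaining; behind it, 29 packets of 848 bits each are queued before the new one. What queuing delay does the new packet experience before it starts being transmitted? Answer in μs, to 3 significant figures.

140 μs

Each queued packet: L/R = 848/200000000 = 4.24 μs.
29 queued → 122.96 μs.
Plus remaining 3448 bits of current packet: 17.24 μs.
Queuing delay = 140 μs.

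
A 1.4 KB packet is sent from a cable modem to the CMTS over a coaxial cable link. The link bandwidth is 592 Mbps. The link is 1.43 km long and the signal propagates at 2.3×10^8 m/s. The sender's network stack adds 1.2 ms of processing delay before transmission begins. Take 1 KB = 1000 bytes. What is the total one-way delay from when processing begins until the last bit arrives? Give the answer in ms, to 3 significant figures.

1.23 ms

L = 11200 bits.
Transmission delay = L/R = 11200 / 592000000 = 0.0189189 ms.
Propagation delay = d/s = 1430 m / 2.3e+08 m/s = 0.00621739 ms.
Plus processing delay 1.2 ms = 1.2 ms.
Total = 1.23 ms.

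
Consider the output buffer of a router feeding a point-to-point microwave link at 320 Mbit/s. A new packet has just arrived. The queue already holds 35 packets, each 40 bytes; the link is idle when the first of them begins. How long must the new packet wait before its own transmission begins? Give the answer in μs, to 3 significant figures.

Each queued packet: L/R = 320/320000000 = 1 μs.
35 queued → 35 μs.
Queuing delay = 35.0 μs.

35.0 μs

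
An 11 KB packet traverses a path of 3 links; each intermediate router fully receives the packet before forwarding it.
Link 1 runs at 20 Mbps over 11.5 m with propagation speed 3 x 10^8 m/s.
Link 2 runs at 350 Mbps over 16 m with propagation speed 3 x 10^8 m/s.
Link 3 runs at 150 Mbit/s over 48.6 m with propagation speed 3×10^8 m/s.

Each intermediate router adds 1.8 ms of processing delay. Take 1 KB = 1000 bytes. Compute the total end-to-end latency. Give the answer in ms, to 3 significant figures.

L = 88000 bits.
Transmission delays (L/R per hop): 4.4, 0.251429, 0.586667 ms; sum = 5.2381 ms.
Propagation delays (d/s per hop): 3.83333e-05, 5.33333e-05, 0.000162 ms; sum = 0.000253667 ms.
Processing at 2 router(s): 2 × 1.8 ms = 3.6 ms.
End-to-end = 8.84 ms.

8.84 ms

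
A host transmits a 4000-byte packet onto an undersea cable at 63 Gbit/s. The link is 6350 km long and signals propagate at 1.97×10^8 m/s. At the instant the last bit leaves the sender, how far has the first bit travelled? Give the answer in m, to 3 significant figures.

100 m

t_tx = L/R = 32000/63000000000 = 5.07937e-07 s.
Distance = s × t_tx = 197000000 × 5.07937e-07 = 100 m.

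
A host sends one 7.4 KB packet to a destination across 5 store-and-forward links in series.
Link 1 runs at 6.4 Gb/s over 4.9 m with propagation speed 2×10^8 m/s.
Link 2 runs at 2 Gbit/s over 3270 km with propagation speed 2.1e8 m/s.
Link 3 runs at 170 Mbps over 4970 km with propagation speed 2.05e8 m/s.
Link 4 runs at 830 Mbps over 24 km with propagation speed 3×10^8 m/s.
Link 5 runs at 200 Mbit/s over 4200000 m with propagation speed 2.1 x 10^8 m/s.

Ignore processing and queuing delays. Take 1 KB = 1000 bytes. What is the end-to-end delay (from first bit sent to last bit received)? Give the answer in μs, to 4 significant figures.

L = 59200 bits.
Transmission delays (L/R per hop): 9.25, 29.6, 348.235, 71.3253, 296 μs; sum = 754.411 μs.
Propagation delays (d/s per hop): 0.0245, 15571.4, 24243.9, 80, 20000 μs; sum = 59895.4 μs.
End-to-end = 60650 μs.

60650 μs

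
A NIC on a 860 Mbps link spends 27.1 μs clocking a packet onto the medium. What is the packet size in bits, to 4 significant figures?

23310 bits

L = R × t_tx = 860000000 b/s × 2.71e-05 s = 23306 bits.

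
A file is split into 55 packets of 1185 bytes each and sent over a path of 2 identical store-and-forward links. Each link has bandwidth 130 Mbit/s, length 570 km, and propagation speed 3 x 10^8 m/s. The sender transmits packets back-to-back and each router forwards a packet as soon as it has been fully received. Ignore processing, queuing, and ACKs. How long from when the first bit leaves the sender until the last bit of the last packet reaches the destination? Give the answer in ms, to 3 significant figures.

Per-hop transmission t_tx = L/R = 9480/130000000 = 0.0729231 ms.
Per-hop propagation t_prop = 570000/300000000 = 1.9 ms.
Pipeline fill: first packet needs 2·t_tx to clear all hops; remaining 54 packets each add one t_tx.
Total = (2+55-1)·t_tx + 2·t_prop = 56·0.0729231 + 2·1.9 = 7.88 ms.

7.88 ms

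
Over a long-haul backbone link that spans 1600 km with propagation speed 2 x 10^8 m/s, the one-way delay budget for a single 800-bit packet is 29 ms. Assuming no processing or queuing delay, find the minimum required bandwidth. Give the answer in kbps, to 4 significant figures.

Propagation delay = 1600000 / 200000000 = 8 ms.
Transmission budget = 29 − 8 = 21 ms.
R ≥ L / t_tx = 800 bits / 0.021 s = 38.10 kbps.

38.10 kbps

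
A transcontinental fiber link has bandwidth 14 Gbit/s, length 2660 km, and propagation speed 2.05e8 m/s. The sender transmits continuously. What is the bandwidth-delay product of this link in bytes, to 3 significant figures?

22700000 bytes

Propagation delay = 2660000 / 2.05e+08 = 0.0129756 s.
BDP = R × t_prop = 14000000000 × 0.0129756 = 181659000 bits.
In bytes: 181659000/8 = 22700000 bytes.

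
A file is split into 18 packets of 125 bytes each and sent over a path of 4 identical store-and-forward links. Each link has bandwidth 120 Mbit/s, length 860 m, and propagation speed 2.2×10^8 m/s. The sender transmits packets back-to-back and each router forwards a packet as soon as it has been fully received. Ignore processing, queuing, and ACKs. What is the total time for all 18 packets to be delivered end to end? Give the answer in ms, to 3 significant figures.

0.191 ms

Per-hop transmission t_tx = L/R = 1000/120000000 = 0.00833333 ms.
Per-hop propagation t_prop = 860/2.2e+08 = 0.00390909 ms.
Pipeline fill: first packet needs 4·t_tx to clear all hops; remaining 17 packets each add one t_tx.
Total = (4+18-1)·t_tx + 4·t_prop = 21·0.00833333 + 4·0.00390909 = 0.191 ms.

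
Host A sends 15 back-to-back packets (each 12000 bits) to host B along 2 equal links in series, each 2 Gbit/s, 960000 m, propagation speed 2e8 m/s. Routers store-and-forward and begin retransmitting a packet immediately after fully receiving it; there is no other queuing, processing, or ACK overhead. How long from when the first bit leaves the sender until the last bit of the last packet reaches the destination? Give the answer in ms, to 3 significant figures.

9.70 ms

Per-hop transmission t_tx = L/R = 12000/2000000000 = 0.006 ms.
Per-hop propagation t_prop = 960000/200000000 = 4.8 ms.
Pipeline fill: first packet needs 2·t_tx to clear all hops; remaining 14 packets each add one t_tx.
Total = (2+15-1)·t_tx + 2·t_prop = 16·0.006 + 2·4.8 = 9.70 ms.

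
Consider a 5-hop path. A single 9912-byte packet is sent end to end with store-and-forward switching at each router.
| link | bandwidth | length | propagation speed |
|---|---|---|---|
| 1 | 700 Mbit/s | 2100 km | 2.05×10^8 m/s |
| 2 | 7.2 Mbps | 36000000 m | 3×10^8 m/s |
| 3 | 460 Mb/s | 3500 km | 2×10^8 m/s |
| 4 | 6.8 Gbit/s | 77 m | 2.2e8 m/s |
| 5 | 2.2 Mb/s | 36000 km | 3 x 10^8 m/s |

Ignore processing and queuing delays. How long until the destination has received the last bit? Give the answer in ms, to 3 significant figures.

315 ms

L = 9912 × 8 = 79296 bits.
Transmission delays (L/R per hop): 0.11328, 11.0133, 0.172383, 0.0116612, 36.0436 ms; sum = 47.3543 ms.
Propagation delays (d/s per hop): 10.2439, 120, 17.5, 0.00035, 120 ms; sum = 267.744 ms.
End-to-end = 315 ms.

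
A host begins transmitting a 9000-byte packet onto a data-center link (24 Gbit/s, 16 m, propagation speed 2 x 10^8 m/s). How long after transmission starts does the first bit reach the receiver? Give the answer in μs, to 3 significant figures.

0.0800 μs

First bit experiences only propagation delay: d/s = 16/200000000 = 0.0800 μs.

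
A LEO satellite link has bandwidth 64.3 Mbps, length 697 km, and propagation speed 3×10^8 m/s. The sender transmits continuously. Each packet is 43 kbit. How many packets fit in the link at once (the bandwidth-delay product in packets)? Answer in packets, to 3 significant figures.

3.47 packets

Propagation delay = 697000 / 300000000 = 0.00232333 s.
BDP = R × t_prop = 64300000 × 0.00232333 = 149390 bits.
In packets of 43000 bits: 3.47 packets.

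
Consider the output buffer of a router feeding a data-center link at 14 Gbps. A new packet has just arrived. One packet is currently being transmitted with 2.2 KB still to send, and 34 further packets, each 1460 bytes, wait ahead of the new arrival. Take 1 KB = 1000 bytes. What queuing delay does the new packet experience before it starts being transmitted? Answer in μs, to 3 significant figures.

Each queued packet: L/R = 11680/14000000000 = 0.834286 μs.
34 queued → 28.3657 μs.
Plus remaining 17600 bits of current packet: 1.25714 μs.
Queuing delay = 29.6 μs.

29.6 μs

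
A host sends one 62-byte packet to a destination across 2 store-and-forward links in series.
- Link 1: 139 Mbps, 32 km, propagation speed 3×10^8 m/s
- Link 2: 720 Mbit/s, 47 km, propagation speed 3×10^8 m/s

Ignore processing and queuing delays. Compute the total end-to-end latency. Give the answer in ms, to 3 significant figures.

L = 62 × 8 = 496 bits.
Transmission delays (L/R per hop): 0.00356835, 0.000688889 ms; sum = 0.00425723 ms.
Propagation delays (d/s per hop): 0.106667, 0.156667 ms; sum = 0.263333 ms.
End-to-end = 0.268 ms.

0.268 ms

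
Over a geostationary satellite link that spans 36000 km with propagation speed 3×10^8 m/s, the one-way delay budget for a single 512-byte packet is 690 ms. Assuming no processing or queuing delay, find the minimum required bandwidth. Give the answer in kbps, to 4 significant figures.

7.186 kbps

L = 4096 bits.
Propagation delay = 36000000 / 300000000 = 120 ms.
Transmission budget = 690 − 120 = 570 ms.
R ≥ L / t_tx = 4096 bits / 0.57 s = 7.186 kbps.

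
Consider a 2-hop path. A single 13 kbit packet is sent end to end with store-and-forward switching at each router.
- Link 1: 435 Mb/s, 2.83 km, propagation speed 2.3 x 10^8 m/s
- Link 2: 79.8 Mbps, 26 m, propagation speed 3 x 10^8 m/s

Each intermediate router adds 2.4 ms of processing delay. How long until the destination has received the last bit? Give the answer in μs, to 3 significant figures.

2610 μs

L = 13000 bits.
Transmission delays (L/R per hop): 29.8851, 162.907 μs; sum = 192.792 μs.
Propagation delays (d/s per hop): 12.3043, 0.0866667 μs; sum = 12.391 μs.
Processing at 1 router(s): 1 × 2.4 ms = 2400 μs.
End-to-end = 2610 μs.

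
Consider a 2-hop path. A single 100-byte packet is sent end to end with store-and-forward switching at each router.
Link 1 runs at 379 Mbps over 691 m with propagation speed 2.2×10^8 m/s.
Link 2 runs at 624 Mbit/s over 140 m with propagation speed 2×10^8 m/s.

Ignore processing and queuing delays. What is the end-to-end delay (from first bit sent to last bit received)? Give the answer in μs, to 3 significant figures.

L = 100 × 8 = 800 bits.
Transmission delays (L/R per hop): 2.11082, 1.28205 μs; sum = 3.39287 μs.
Propagation delays (d/s per hop): 3.14091, 0.7 μs; sum = 3.84091 μs.
End-to-end = 7.23 μs.

7.23 μs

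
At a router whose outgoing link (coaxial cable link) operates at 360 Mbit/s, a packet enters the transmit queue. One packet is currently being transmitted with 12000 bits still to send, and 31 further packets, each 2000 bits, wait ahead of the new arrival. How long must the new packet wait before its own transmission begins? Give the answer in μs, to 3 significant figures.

206 μs

Each queued packet: L/R = 2000/360000000 = 5.55556 μs.
31 queued → 172.222 μs.
Plus remaining 12000 bits of current packet: 33.3333 μs.
Queuing delay = 206 μs.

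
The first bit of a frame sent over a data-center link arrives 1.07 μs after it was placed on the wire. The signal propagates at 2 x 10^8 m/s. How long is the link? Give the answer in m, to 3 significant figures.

214 m

d = s × t_prop = 200000000 × 1.07e-06 = 214 m.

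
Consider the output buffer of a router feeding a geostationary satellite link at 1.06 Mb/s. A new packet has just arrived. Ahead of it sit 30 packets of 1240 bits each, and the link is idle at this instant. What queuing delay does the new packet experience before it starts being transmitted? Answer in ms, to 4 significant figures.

Each queued packet: L/R = 1240/1060000 = 1.16981 ms.
30 queued → 35.0943 ms.
Queuing delay = 35.09 ms.

35.09 ms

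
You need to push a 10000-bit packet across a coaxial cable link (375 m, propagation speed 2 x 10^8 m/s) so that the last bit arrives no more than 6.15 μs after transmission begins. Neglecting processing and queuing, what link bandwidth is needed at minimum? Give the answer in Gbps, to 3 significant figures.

2.34 Gbps

Propagation delay = 375 / 200000000 = 1.875 μs.
Transmission budget = 6.15 − 1.875 = 4.275 μs.
R ≥ L / t_tx = 10000 bits / 4.275e-06 s = 2.34 Gbps.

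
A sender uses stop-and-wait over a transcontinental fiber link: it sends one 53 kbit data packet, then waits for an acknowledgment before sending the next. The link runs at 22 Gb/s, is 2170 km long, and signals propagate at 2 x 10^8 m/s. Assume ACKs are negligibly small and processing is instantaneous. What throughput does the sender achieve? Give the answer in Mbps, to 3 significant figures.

2.44 Mbps

t_tx = L/R = 53000/22000000000 = 2.40909e-06 s.
t_prop = 2170000/200000000 = 0.01085 s; RTT = 0.0217 s.
Cycle = t_tx + RTT = 0.0217024 s.
Throughput = L / cycle = 53000 / 0.0217024 = 2.44 Mbps.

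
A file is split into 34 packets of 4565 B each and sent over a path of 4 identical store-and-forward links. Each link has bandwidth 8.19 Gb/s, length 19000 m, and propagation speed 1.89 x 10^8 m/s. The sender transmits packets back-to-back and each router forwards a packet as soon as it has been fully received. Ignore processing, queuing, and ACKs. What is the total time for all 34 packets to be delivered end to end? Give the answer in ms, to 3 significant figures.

Per-hop transmission t_tx = L/R = 36520/8.19e+09 = 0.0044591 ms.
Per-hop propagation t_prop = 19000/189000000 = 0.100529 ms.
Pipeline fill: first packet needs 4·t_tx to clear all hops; remaining 33 packets each add one t_tx.
Total = (4+34-1)·t_tx + 4·t_prop = 37·0.0044591 + 4·0.100529 = 0.567 ms.

0.567 ms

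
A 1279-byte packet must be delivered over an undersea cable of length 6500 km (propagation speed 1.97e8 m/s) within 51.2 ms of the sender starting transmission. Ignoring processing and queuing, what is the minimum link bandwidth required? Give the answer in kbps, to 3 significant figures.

562 kbps

L = 10232 bits.
Propagation delay = 6500000 / 197000000 = 32.9949 ms.
Transmission budget = 51.2 − 32.9949 = 18.2051 ms.
R ≥ L / t_tx = 10232 bits / 0.0182051 s = 562 kbps.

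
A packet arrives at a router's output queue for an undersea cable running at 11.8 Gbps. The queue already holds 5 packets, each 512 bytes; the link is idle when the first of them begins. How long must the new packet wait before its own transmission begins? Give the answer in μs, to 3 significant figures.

Each queued packet: L/R = 4096/11800000000 = 0.347119 μs.
5 queued → 1.73559 μs.
Queuing delay = 1.74 μs.

1.74 μs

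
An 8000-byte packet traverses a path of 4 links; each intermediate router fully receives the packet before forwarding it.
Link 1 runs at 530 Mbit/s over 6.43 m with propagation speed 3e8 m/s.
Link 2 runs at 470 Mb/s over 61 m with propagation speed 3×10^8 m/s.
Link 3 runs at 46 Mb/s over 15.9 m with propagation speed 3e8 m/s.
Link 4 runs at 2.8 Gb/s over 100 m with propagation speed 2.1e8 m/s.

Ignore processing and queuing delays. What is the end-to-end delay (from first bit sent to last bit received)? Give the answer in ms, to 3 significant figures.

L = 8000 × 8 = 64000 bits.
Transmission delays (L/R per hop): 0.120755, 0.13617, 1.3913, 0.0228571 ms; sum = 1.67109 ms.
Propagation delays (d/s per hop): 2.14333e-05, 0.000203333, 5.3e-05, 0.00047619 ms; sum = 0.000753957 ms.
End-to-end = 1.67 ms.

1.67 ms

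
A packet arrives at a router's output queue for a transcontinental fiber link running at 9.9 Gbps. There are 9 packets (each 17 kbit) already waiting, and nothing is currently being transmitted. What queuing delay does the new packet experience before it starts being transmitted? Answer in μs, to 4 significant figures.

Each queued packet: L/R = 17000/9900000000 = 1.71717 μs.
9 queued → 15.4545 μs.
Queuing delay = 15.45 μs.

15.45 μs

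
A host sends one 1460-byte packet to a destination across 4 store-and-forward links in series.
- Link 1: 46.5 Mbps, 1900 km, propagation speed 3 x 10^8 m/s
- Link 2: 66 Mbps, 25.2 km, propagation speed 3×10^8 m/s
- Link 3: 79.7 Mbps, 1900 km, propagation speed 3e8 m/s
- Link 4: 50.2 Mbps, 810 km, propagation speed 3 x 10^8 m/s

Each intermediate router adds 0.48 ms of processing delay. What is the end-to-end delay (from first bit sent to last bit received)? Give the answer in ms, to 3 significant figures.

17.7 ms

L = 1460 × 8 = 11680 bits.
Transmission delays (L/R per hop): 0.251183, 0.17697, 0.14655, 0.232669 ms; sum = 0.807371 ms.
Propagation delays (d/s per hop): 6.33333, 0.084, 6.33333, 2.7 ms; sum = 15.4507 ms.
Processing at 3 router(s): 3 × 0.48 ms = 1.44 ms.
End-to-end = 17.7 ms.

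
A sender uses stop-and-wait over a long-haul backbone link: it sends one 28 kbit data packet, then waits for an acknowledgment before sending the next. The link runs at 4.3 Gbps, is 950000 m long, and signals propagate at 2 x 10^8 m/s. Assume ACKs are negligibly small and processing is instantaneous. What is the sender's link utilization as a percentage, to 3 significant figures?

t_tx = L/R = 28000/4300000000 = 6.51163e-06 s.
t_prop = 950000/200000000 = 0.00475 s; RTT = 0.0095 s.
Cycle = t_tx + RTT = 0.00950651 s.
Utilization = t_tx / cycle = 6.51163e-06/0.00950651 = 0.0685 %.

0.0685 %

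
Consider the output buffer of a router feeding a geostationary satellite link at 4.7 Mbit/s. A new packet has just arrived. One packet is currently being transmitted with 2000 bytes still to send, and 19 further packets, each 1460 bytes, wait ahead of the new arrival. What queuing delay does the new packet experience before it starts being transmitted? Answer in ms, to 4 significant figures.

Each queued packet: L/R = 11680/4700000 = 2.48511 ms.
19 queued → 47.217 ms.
Plus remaining 16000 bits of current packet: 3.40426 ms.
Queuing delay = 50.62 ms.

50.62 ms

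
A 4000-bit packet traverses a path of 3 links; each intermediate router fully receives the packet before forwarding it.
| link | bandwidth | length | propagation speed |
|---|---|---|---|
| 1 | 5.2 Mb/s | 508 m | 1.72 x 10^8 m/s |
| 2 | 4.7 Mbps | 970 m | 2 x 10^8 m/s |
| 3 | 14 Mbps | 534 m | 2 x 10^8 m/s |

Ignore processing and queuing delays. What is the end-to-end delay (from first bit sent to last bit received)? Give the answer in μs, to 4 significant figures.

Transmission delays (L/R per hop): 769.231, 851.064, 285.714 μs; sum = 1906.01 μs.
Propagation delays (d/s per hop): 2.95349, 4.85, 2.67 μs; sum = 10.4735 μs.
End-to-end = 1916 μs.

1916 μs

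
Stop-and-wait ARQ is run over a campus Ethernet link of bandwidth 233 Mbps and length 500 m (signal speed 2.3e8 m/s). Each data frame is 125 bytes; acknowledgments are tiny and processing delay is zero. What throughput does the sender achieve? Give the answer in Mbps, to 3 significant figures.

116 Mbps

t_tx = L/R = 1000/233000000 = 4.29185e-06 s.
t_prop = 500/2.3e+08 = 2.17391e-06 s; RTT = 4.34783e-06 s.
Cycle = t_tx + RTT = 8.63967e-06 s.
Throughput = L / cycle = 1000 / 8.63967e-06 = 116 Mbps.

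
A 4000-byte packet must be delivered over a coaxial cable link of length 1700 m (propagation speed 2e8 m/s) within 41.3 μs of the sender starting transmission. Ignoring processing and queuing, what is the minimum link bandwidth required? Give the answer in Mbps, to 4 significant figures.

L = 32000 bits.
Propagation delay = 1700 / 200000000 = 8.5 μs.
Transmission budget = 41.3 − 8.5 = 32.8 μs.
R ≥ L / t_tx = 32000 bits / 3.28e-05 s = 975.6 Mbps.

975.6 Mbps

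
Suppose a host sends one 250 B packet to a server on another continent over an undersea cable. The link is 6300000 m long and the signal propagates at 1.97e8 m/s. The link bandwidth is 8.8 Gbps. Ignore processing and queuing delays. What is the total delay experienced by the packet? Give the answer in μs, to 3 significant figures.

L = 250 × 8 = 2000 bits.
Transmission delay = L/R = 2000 / 8800000000 = 0.227273 μs.
Propagation delay = d/s = 6300000 m / 197000000 m/s = 31979.7 μs.
Total = 32000 μs.

32000 μs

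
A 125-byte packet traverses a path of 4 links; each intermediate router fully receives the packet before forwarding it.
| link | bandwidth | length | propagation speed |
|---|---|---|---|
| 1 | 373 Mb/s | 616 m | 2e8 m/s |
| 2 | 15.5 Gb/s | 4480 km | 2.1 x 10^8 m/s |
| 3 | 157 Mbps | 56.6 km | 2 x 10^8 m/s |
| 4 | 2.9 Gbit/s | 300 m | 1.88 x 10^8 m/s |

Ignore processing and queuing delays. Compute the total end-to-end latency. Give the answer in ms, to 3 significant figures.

21.6 ms

L = 125 × 8 = 1000 bits.
Transmission delays (L/R per hop): 0.00268097, 6.45161e-05, 0.00636943, 0.000344828 ms; sum = 0.00945974 ms.
Propagation delays (d/s per hop): 0.00308, 21.3333, 0.283, 0.00159574 ms; sum = 21.621 ms.
End-to-end = 21.6 ms.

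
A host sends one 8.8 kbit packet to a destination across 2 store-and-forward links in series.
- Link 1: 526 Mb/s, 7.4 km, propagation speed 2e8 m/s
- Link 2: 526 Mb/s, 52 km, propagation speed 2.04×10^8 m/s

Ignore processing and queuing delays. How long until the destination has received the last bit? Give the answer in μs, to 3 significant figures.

325 μs

L = 8800 bits.
Transmission delay per hop = L/R = 8800/526000000 = 16.73 μs; 2 hops → 33.4601 μs.
Propagation delays (d/s per hop): 37, 254.902 μs; sum = 291.902 μs.
End-to-end = 325 μs.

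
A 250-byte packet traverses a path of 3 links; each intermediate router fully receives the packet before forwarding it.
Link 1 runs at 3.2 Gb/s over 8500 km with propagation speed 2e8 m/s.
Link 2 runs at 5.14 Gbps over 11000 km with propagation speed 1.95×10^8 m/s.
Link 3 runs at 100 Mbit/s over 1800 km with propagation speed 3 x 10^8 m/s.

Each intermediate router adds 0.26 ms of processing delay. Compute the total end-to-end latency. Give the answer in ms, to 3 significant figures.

105 ms

L = 250 × 8 = 2000 bits.
Transmission delays (L/R per hop): 0.000625, 0.000389105, 0.02 ms; sum = 0.0210141 ms.
Propagation delays (d/s per hop): 42.5, 56.4103, 6 ms; sum = 104.91 ms.
Processing at 2 router(s): 2 × 0.26 ms = 0.52 ms.
End-to-end = 105 ms.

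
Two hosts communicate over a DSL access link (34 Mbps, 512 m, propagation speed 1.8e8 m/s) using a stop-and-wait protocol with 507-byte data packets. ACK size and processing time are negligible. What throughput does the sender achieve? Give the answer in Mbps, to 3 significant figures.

32.5 Mbps

t_tx = L/R = 4056/34000000 = 0.000119294 s.
t_prop = 512/180000000 = 2.84444e-06 s; RTT = 5.68889e-06 s.
Cycle = t_tx + RTT = 0.000124983 s.
Throughput = L / cycle = 4056 / 0.000124983 = 32.5 Mbps.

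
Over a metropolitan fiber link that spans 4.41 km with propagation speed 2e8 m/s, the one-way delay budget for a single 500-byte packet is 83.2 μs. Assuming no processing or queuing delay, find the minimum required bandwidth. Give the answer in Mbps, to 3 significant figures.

65.4 Mbps

L = 4000 bits.
Propagation delay = 4410 / 200000000 = 22.05 μs.
Transmission budget = 83.2 − 22.05 = 61.15 μs.
R ≥ L / t_tx = 4000 bits / 6.115e-05 s = 65.4 Mbps.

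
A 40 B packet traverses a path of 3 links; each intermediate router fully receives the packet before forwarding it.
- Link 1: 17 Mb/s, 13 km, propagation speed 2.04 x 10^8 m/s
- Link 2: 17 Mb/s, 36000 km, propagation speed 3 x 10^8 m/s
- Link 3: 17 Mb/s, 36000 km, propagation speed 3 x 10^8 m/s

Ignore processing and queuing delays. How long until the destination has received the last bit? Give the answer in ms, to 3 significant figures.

L = 40 × 8 = 320 bits.
Transmission delay per hop = L/R = 320/17000000 = 0.0188235 ms; 3 hops → 0.0564706 ms.
Propagation delays (d/s per hop): 0.0637255, 120, 120 ms; sum = 240.064 ms.
End-to-end = 240 ms.

240 ms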